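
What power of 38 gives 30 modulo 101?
2

Baby-step giant-step with step n = ⌈√101⌉ = 11.
Baby steps 38^j mod 101 (j:value) for j=0..10: 0:1, 1:38, 2:30, 3:29, 4:92, 5:62, 6:33, 7:42, 8:81, 9:48, 10:6.
h = 30 is already in the table at j=2, so x = 2.
Check: 38^2 ≡ 30 (mod 101).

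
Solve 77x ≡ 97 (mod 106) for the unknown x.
x ≡ 99 (mod 106)

gcd(77, 106) = 1, which divides 97, so solutions exist.
Find 77^(-1) mod 106 by the extended Euclidean algorithm:
106 = 1 × 77 + 29  ⟹  29 = (1)·106 + (-1)·77
77 = 2 × 29 + 19  ⟹  19 = (-2)·106 + (3)·77
29 = 1 × 19 + 10  ⟹  10 = (3)·106 + (-4)·77
19 = 1 × 10 + 9  ⟹  9 = (-5)·106 + (7)·77
10 = 1 × 9 + 1  ⟹  1 = (8)·106 + (-11)·77
So (-11)·77 ≡ 1 (mod 106), i.e. 77^(-1) ≡ -11 ≡ 95 (mod 106).
x ≡ 95 × 97 = 9215 ≡ 99 (mod 106).
Check: 77 × 99 = 7623 ≡ 97 (mod 106).
Unique solution: x ≡ 99 (mod 106)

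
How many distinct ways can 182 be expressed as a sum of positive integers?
819876908323

p(n) counts ways to write n as a sum of positive integers (order ignored).
Euler's pentagonal recurrence: p(k) = p(k-1) + p(k-2) - p(k-5) - p(k-7) + p(k-12) + p(k-15) - ... (offsets j(3j∓1)/2, signs ++--, p(0)=1, p(<0)=0).
DP table for k = 0..181: p(0)=1, p(1)=1, p(2)=2, p(3)=3, p(4)=5, p(5)=7, p(6)=11, p(7)=15, p(8)=22, p(9)=30, p(10)=42, p(11)=56, p(12)=77, p(13)=101, p(14)=135, p(15)=176, p(16)=231, p(17)=297, p(18)=385, p(19)=490, p(20)=627, p(21)=792, p(22)=1002, p(23)=1255, p(24)=1575, p(25)=1958, p(26)=2436, p(27)=3010, p(28)=3718, p(29)=4565, p(30)=5604, p(31)=6842, p(32)=8349, p(33)=10143, p(34)=12310, p(35)=14883, p(36)=17977, p(37)=21637, p(38)=26015, p(39)=31185, p(40)=37338, p(41)=44583, p(42)=53174, p(43)=63261, p(44)=75175, p(45)=89134, p(46)=105558, p(47)=124754, p(48)=147273, p(49)=173525, p(50)=204226, p(51)=239943, p(52)=281589, p(53)=329931, p(54)=386155, p(55)=451276, p(56)=526823, p(57)=614154, p(58)=715220, p(59)=831820, p(60)=966467, p(61)=1121505, p(62)=1300156, p(63)=1505499, p(64)=1741630, p(65)=2012558, p(66)=2323520, p(67)=2679689, p(68)=3087735, p(69)=3554345, p(70)=4087968, p(71)=4697205, p(72)=5392783, p(73)=6185689, p(74)=7089500, p(75)=8118264, p(76)=9289091, p(77)=10619863, p(78)=12132164, p(79)=13848650, p(80)=15796476, p(81)=18004327, p(82)=20506255, p(83)=23338469, p(84)=26543660, p(85)=30167357, p(86)=34262962, p(87)=38887673, p(88)=44108109, p(89)=49995925, p(90)=56634173, p(91)=64112359, p(92)=72533807, p(93)=82010177, p(94)=92669720, p(95)=104651419, p(96)=118114304, p(97)=133230930, p(98)=150198136, p(99)=169229875, p(100)=190569292, p(101)=214481126, p(102)=241265379, p(103)=271248950, p(104)=304801365, p(105)=342325709, p(106)=384276336, p(107)=431149389, p(108)=483502844, p(109)=541946240, p(110)=607163746, p(111)=679903203, p(112)=761002156, p(113)=851376628, p(114)=952050665, p(115)=1064144451, p(116)=1188908248, p(117)=1327710076, p(118)=1482074143, p(119)=1653668665, p(120)=1844349560, p(121)=2056148051, p(122)=2291320912, p(123)=2552338241, p(124)=2841940500, p(125)=3163127352, p(126)=3519222692, p(127)=3913864295, p(128)=4351078600, p(129)=4835271870, p(130)=5371315400, p(131)=5964539504, p(132)=6620830889, p(133)=7346629512, p(134)=8149040695, p(135)=9035836076, p(136)=10015581680, p(137)=11097645016, p(138)=12292341831, p(139)=13610949895, p(140)=15065878135, p(141)=16670689208, p(142)=18440293320, p(143)=20390982757, p(144)=22540654445, p(145)=24908858009, p(146)=27517052599, p(147)=30388671978, p(148)=33549419497, p(149)=37027355200, p(150)=40853235313, p(151)=45060624582, p(152)=49686288421, p(153)=54770336324, p(154)=60356673280, p(155)=66493182097, p(156)=73232243759, p(157)=80630964769, p(158)=88751778802, p(159)=97662728555, p(160)=107438159466, p(161)=118159068427, p(162)=129913904637, p(163)=142798995930, p(164)=156919475295, p(165)=172389800255, p(166)=189334822579, p(167)=207890420102, p(168)=228204732751, p(169)=250438925115, p(170)=274768617130, p(171)=301384802048, p(172)=330495499613, p(173)=362326859895, p(174)=397125074750, p(175)=435157697830, p(176)=476715857290, p(177)=522115831195, p(178)=571701605655, p(179)=625846753120, p(180)=684957390936, p(181)=749474411781.
Final step: p(182) = p(181) + p(180) - p(177) - p(175) + p(170) + p(167) - p(160) - p(156) + p(147) + p(142) - p(131) - p(125) + p(112) + p(105) - p(90) - p(82) + p(65) + p(56) - p(37) - p(27) + p(6)
= 749474411781 + 684957390936 - 522115831195 - 435157697830 + 274768617130 + 207890420102 - 107438159466 - 73232243759 + 30388671978 + 18440293320 - 5964539504 - 3163127352 + 761002156 + 342325709 - 56634173 - 20506255 + 2012558 + 526823 - 21637 - 3010 + 11
= 819876908323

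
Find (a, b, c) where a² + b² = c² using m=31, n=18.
(637, 1116, 1285)

Euclid's formula: a = m² - n², b = 2mn, c = m² + n²
m = 31, n = 18
a = 31² - 18² = 961 - 324 = 637
b = 2 × 31 × 18 = 1116
c = 31² + 18² = 961 + 324 = 1285
Verification: 637² + 1116² = 405769 + 1245456 = 1651225 = 1285² ✓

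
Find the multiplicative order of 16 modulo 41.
5

41 is prime, so ord(16) divides φ(41) = 40.
Divisors of 40: 1, 2, 4, 5, 8, 10, 20, 40.
Repeated squaring: 16^1 ≡ 16, 16^2 ≡ 10, 16^4 ≡ 18, 16^8 ≡ 37, 16^16 ≡ 16, 16^32 ≡ 10 (mod 41).
Test 16^d mod 41 for each divisor d in increasing order:
16^1 ≡ 16
16^2 ≡ 10
16^4 ≡ 18
16^5 = 16^4·16^1 ≡ 1  ← first divisor giving 1
The order is 5.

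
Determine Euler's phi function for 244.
120

244 = 2^2 × 61
φ(n) = n × ∏(1 - 1/p) for each prime p dividing n
φ(244) = 244 × (1 - 1/2) × (1 - 1/61) = 120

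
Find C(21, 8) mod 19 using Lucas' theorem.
0

Using Lucas' theorem:
Write n=21 and k=8 in base 19:
n in base 19: [1, 2]
k in base 19: [0, 8]
C(21,8) mod 19 = ∏ C(n_i, k_i) mod 19
Digit binomials (mod 19): C(1,0) = 1; C(2,8) = 0 (k_i > n_i)
Product: 1 × 0 = 0 ≡ 0 (mod 19)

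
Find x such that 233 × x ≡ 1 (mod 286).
259

gcd(233, 286) = 1, so the inverse exists.
Extended Euclidean algorithm on (286, 233):
286 = 1 × 233 + 53  ⟹  53 = (1)·286 + (-1)·233
233 = 4 × 53 + 21  ⟹  21 = (-4)·286 + (5)·233
53 = 2 × 21 + 11  ⟹  11 = (9)·286 + (-11)·233
21 = 1 × 11 + 10  ⟹  10 = (-13)·286 + (16)·233
11 = 1 × 10 + 1  ⟹  1 = (22)·286 + (-27)·233
So (-27)·233 ≡ 1 (mod 286), i.e. 233^(-1) ≡ -27 ≡ 259 (mod 286).
Check: 233 × 259 = 60347 ≡ 1 (mod 286)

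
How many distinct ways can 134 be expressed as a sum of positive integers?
8149040695

p(n) counts ways to write n as a sum of positive integers (order ignored).
Euler's pentagonal recurrence: p(k) = p(k-1) + p(k-2) - p(k-5) - p(k-7) + p(k-12) + p(k-15) - ... (offsets j(3j∓1)/2, signs ++--, p(0)=1, p(<0)=0).
DP table for k = 0..133: p(0)=1, p(1)=1, p(2)=2, p(3)=3, p(4)=5, p(5)=7, p(6)=11, p(7)=15, p(8)=22, p(9)=30, p(10)=42, p(11)=56, p(12)=77, p(13)=101, p(14)=135, p(15)=176, p(16)=231, p(17)=297, p(18)=385, p(19)=490, p(20)=627, p(21)=792, p(22)=1002, p(23)=1255, p(24)=1575, p(25)=1958, p(26)=2436, p(27)=3010, p(28)=3718, p(29)=4565, p(30)=5604, p(31)=6842, p(32)=8349, p(33)=10143, p(34)=12310, p(35)=14883, p(36)=17977, p(37)=21637, p(38)=26015, p(39)=31185, p(40)=37338, p(41)=44583, p(42)=53174, p(43)=63261, p(44)=75175, p(45)=89134, p(46)=105558, p(47)=124754, p(48)=147273, p(49)=173525, p(50)=204226, p(51)=239943, p(52)=281589, p(53)=329931, p(54)=386155, p(55)=451276, p(56)=526823, p(57)=614154, p(58)=715220, p(59)=831820, p(60)=966467, p(61)=1121505, p(62)=1300156, p(63)=1505499, p(64)=1741630, p(65)=2012558, p(66)=2323520, p(67)=2679689, p(68)=3087735, p(69)=3554345, p(70)=4087968, p(71)=4697205, p(72)=5392783, p(73)=6185689, p(74)=7089500, p(75)=8118264, p(76)=9289091, p(77)=10619863, p(78)=12132164, p(79)=13848650, p(80)=15796476, p(81)=18004327, p(82)=20506255, p(83)=23338469, p(84)=26543660, p(85)=30167357, p(86)=34262962, p(87)=38887673, p(88)=44108109, p(89)=49995925, p(90)=56634173, p(91)=64112359, p(92)=72533807, p(93)=82010177, p(94)=92669720, p(95)=104651419, p(96)=118114304, p(97)=133230930, p(98)=150198136, p(99)=169229875, p(100)=190569292, p(101)=214481126, p(102)=241265379, p(103)=271248950, p(104)=304801365, p(105)=342325709, p(106)=384276336, p(107)=431149389, p(108)=483502844, p(109)=541946240, p(110)=607163746, p(111)=679903203, p(112)=761002156, p(113)=851376628, p(114)=952050665, p(115)=1064144451, p(116)=1188908248, p(117)=1327710076, p(118)=1482074143, p(119)=1653668665, p(120)=1844349560, p(121)=2056148051, p(122)=2291320912, p(123)=2552338241, p(124)=2841940500, p(125)=3163127352, p(126)=3519222692, p(127)=3913864295, p(128)=4351078600, p(129)=4835271870, p(130)=5371315400, p(131)=5964539504, p(132)=6620830889, p(133)=7346629512.
Final step: p(134) = p(133) + p(132) - p(129) - p(127) + p(122) + p(119) - p(112) - p(108) + p(99) + p(94) - p(83) - p(77) + p(64) + p(57) - p(42) - p(34) + p(17) + p(8)
= 7346629512 + 6620830889 - 4835271870 - 3913864295 + 2291320912 + 1653668665 - 761002156 - 483502844 + 169229875 + 92669720 - 23338469 - 10619863 + 1741630 + 614154 - 53174 - 12310 + 297 + 22
= 8149040695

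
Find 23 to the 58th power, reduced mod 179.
45

Repeated squaring. Binary of 58 = 111010.
23^1 ≡ 23 (mod 179); 23^2 ≡ 171 (mod 179); 23^4 ≡ 64 (mod 179); 23^8 ≡ 158 (mod 179); 23^16 ≡ 83 (mod 179); 23^32 ≡ 87 (mod 179)
23^58 = 23^2 × 23^8 × 23^16 × 23^32 ≡ 45 (mod 179)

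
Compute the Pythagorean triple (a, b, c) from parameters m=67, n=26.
(3813, 3484, 5165)

Euclid's formula: a = m² - n², b = 2mn, c = m² + n²
m = 67, n = 26
a = 67² - 26² = 4489 - 676 = 3813
b = 2 × 67 × 26 = 3484
c = 67² + 26² = 4489 + 676 = 5165
Verification: 3813² + 3484² = 14538969 + 12138256 = 26677225 = 5165² ✓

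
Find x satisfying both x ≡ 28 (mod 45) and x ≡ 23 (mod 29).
748

Using Chinese Remainder Theorem:
M = 45 × 29 = 1305
M1 = 29, M2 = 45
y1 = 29^(-1) mod 45 = 14
y2 = 45^(-1) mod 29 = 20
x = (28×29×14 + 23×45×20) mod 1305 = 748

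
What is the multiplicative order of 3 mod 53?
52

53 is prime, so ord(3) divides φ(53) = 52.
Divisors of 52: 1, 2, 4, 13, 26, 52.
Repeated squaring: 3^1 ≡ 3, 3^2 ≡ 9, 3^4 ≡ 28, 3^8 ≡ 42, 3^16 ≡ 15, 3^32 ≡ 13 (mod 53).
Test 3^d mod 53 for each divisor d in increasing order:
3^1 ≡ 3
3^2 ≡ 9
3^4 ≡ 28
3^13 = 3^8·3^4·3^1 ≡ 30
3^26 = 3^16·3^8·3^2 ≡ 52
3^52 = 3^32·3^16·3^4 ≡ 1  ← first divisor giving 1
The order is 52.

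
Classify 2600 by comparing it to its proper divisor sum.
abundant

Proper divisors of 2600: sum = 1 + 2 + 4 + 5 + 8 + 10 + 13 + 20 + ... + 325 + 520 + 650 + 1300 (23 divisors) = 3910
Since 3910 > 2600, 2600 is abundant.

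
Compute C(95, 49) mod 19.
0

Using Lucas' theorem:
Write n=95 and k=49 in base 19:
n in base 19: [5, 0]
k in base 19: [2, 11]
C(95,49) mod 19 = ∏ C(n_i, k_i) mod 19
Digit binomials (mod 19): C(5,2) = 10; C(0,11) = 0 (k_i > n_i)
Product: 10 × 0 = 0 ≡ 0 (mod 19)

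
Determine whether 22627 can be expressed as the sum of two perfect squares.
Not possible

Factorization: 22627 = 11^3 × 17
By Fermat: n is sum of two squares iff every prime p ≡ 3 (mod 4) appears to even power.
Prime(s) ≡ 3 (mod 4) with odd exponent: [(11, 3)]
Therefore 22627 cannot be expressed as a² + b².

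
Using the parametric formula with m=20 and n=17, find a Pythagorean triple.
(111, 680, 689)

Euclid's formula: a = m² - n², b = 2mn, c = m² + n²
m = 20, n = 17
a = 20² - 17² = 400 - 289 = 111
b = 2 × 20 × 17 = 680
c = 20² + 17² = 400 + 289 = 689
Verification: 111² + 680² = 12321 + 462400 = 474721 = 689² ✓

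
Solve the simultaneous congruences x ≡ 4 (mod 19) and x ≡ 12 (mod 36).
156

Using Chinese Remainder Theorem:
M = 19 × 36 = 684
M1 = 36, M2 = 19
y1 = 36^(-1) mod 19 = 9
y2 = 19^(-1) mod 36 = 19
x = (4×36×9 + 12×19×19) mod 684 = 156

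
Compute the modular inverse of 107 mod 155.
113

gcd(107, 155) = 1, so the inverse exists.
Extended Euclidean algorithm on (155, 107):
155 = 1 × 107 + 48  ⟹  48 = (1)·155 + (-1)·107
107 = 2 × 48 + 11  ⟹  11 = (-2)·155 + (3)·107
48 = 4 × 11 + 4  ⟹  4 = (9)·155 + (-13)·107
11 = 2 × 4 + 3  ⟹  3 = (-20)·155 + (29)·107
4 = 1 × 3 + 1  ⟹  1 = (29)·155 + (-42)·107
So (-42)·107 ≡ 1 (mod 155), i.e. 107^(-1) ≡ -42 ≡ 113 (mod 155).
Check: 107 × 113 = 12091 ≡ 1 (mod 155)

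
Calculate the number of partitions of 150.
40853235313

p(n) counts ways to write n as a sum of positive integers (order ignored).
Euler's pentagonal recurrence: p(k) = p(k-1) + p(k-2) - p(k-5) - p(k-7) + p(k-12) + p(k-15) - ... (offsets j(3j∓1)/2, signs ++--, p(0)=1, p(<0)=0).
DP table for k = 0..149: p(0)=1, p(1)=1, p(2)=2, p(3)=3, p(4)=5, p(5)=7, p(6)=11, p(7)=15, p(8)=22, p(9)=30, p(10)=42, p(11)=56, p(12)=77, p(13)=101, p(14)=135, p(15)=176, p(16)=231, p(17)=297, p(18)=385, p(19)=490, p(20)=627, p(21)=792, p(22)=1002, p(23)=1255, p(24)=1575, p(25)=1958, p(26)=2436, p(27)=3010, p(28)=3718, p(29)=4565, p(30)=5604, p(31)=6842, p(32)=8349, p(33)=10143, p(34)=12310, p(35)=14883, p(36)=17977, p(37)=21637, p(38)=26015, p(39)=31185, p(40)=37338, p(41)=44583, p(42)=53174, p(43)=63261, p(44)=75175, p(45)=89134, p(46)=105558, p(47)=124754, p(48)=147273, p(49)=173525, p(50)=204226, p(51)=239943, p(52)=281589, p(53)=329931, p(54)=386155, p(55)=451276, p(56)=526823, p(57)=614154, p(58)=715220, p(59)=831820, p(60)=966467, p(61)=1121505, p(62)=1300156, p(63)=1505499, p(64)=1741630, p(65)=2012558, p(66)=2323520, p(67)=2679689, p(68)=3087735, p(69)=3554345, p(70)=4087968, p(71)=4697205, p(72)=5392783, p(73)=6185689, p(74)=7089500, p(75)=8118264, p(76)=9289091, p(77)=10619863, p(78)=12132164, p(79)=13848650, p(80)=15796476, p(81)=18004327, p(82)=20506255, p(83)=23338469, p(84)=26543660, p(85)=30167357, p(86)=34262962, p(87)=38887673, p(88)=44108109, p(89)=49995925, p(90)=56634173, p(91)=64112359, p(92)=72533807, p(93)=82010177, p(94)=92669720, p(95)=104651419, p(96)=118114304, p(97)=133230930, p(98)=150198136, p(99)=169229875, p(100)=190569292, p(101)=214481126, p(102)=241265379, p(103)=271248950, p(104)=304801365, p(105)=342325709, p(106)=384276336, p(107)=431149389, p(108)=483502844, p(109)=541946240, p(110)=607163746, p(111)=679903203, p(112)=761002156, p(113)=851376628, p(114)=952050665, p(115)=1064144451, p(116)=1188908248, p(117)=1327710076, p(118)=1482074143, p(119)=1653668665, p(120)=1844349560, p(121)=2056148051, p(122)=2291320912, p(123)=2552338241, p(124)=2841940500, p(125)=3163127352, p(126)=3519222692, p(127)=3913864295, p(128)=4351078600, p(129)=4835271870, p(130)=5371315400, p(131)=5964539504, p(132)=6620830889, p(133)=7346629512, p(134)=8149040695, p(135)=9035836076, p(136)=10015581680, p(137)=11097645016, p(138)=12292341831, p(139)=13610949895, p(140)=15065878135, p(141)=16670689208, p(142)=18440293320, p(143)=20390982757, p(144)=22540654445, p(145)=24908858009, p(146)=27517052599, p(147)=30388671978, p(148)=33549419497, p(149)=37027355200.
Final step: p(150) = p(149) + p(148) - p(145) - p(143) + p(138) + p(135) - p(128) - p(124) + p(115) + p(110) - p(99) - p(93) + p(80) + p(73) - p(58) - p(50) + p(33) + p(24) - p(5)
= 37027355200 + 33549419497 - 24908858009 - 20390982757 + 12292341831 + 9035836076 - 4351078600 - 2841940500 + 1064144451 + 607163746 - 169229875 - 82010177 + 15796476 + 6185689 - 715220 - 204226 + 10143 + 1575 - 7
= 40853235313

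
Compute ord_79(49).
39

79 is prime, so ord(49) divides φ(79) = 78.
Divisors of 78: 1, 2, 3, 6, 13, 26, 39, 78.
Repeated squaring: 49^1 ≡ 49, 49^2 ≡ 31, 49^4 ≡ 13, 49^8 ≡ 11, 49^16 ≡ 42, 49^32 ≡ 26, 49^64 ≡ 44 (mod 79).
Test 49^d mod 79 for each divisor d in increasing order:
49^1 ≡ 49
49^2 ≡ 31
49^3 = 49^2·49^1 ≡ 18
49^6 = 49^4·49^2 ≡ 8
49^13 = 49^8·49^4·49^1 ≡ 55
49^26 = 49^16·49^8·49^2 ≡ 23
49^39 = 49^32·49^4·49^2·49^1 ≡ 1  ← first divisor giving 1
The order is 39.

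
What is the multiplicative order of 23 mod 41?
10

41 is prime, so ord(23) divides φ(41) = 40.
Divisors of 40: 1, 2, 4, 5, 8, 10, 20, 40.
Repeated squaring: 23^1 ≡ 23, 23^2 ≡ 37, 23^4 ≡ 16, 23^8 ≡ 10, 23^16 ≡ 18, 23^32 ≡ 37 (mod 41).
Test 23^d mod 41 for each divisor d in increasing order:
23^1 ≡ 23
23^2 ≡ 37
23^4 ≡ 16
23^5 = 23^4·23^1 ≡ 40
23^8 ≡ 10
23^10 = 23^8·23^2 ≡ 1  ← first divisor giving 1
The order is 10.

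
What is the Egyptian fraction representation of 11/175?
1/16 + 1/2800

Greedy algorithm:
11/175: ceiling(175/11) = 16, use 1/16
1/2800: ceiling(2800/1) = 2800, use 1/2800
Result: 11/175 = 1/16 + 1/2800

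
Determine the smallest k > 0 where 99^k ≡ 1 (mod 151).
75

151 is prime, so ord(99) divides φ(151) = 150.
Divisors of 150: 1, 2, 3, 5, 6, 10, 15, 25, 30, 50, 75, 150.
Repeated squaring: 99^1 ≡ 99, 99^2 ≡ 137, 99^4 ≡ 45, 99^8 ≡ 62, 99^16 ≡ 69, 99^32 ≡ 80, 99^64 ≡ 58, 99^128 ≡ 42 (mod 151).
Test 99^d mod 151 for each divisor d in increasing order:
99^1 ≡ 99
99^2 ≡ 137
99^3 = 99^2·99^1 ≡ 124
99^5 = 99^4·99^1 ≡ 76
99^6 = 99^4·99^2 ≡ 125
99^10 = 99^8·99^2 ≡ 38
99^15 = 99^8·99^4·99^2·99^1 ≡ 19
99^25 = 99^16·99^8·99^1 ≡ 118
99^30 = 99^16·99^8·99^4·99^2 ≡ 59
99^50 = 99^32·99^16·99^2 ≡ 32
99^75 = 99^64·99^8·99^2·99^1 ≡ 1  ← first divisor giving 1
The order is 75.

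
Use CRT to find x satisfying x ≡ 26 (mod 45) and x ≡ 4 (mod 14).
116

Using Chinese Remainder Theorem:
M = 45 × 14 = 630
M1 = 14, M2 = 45
y1 = 14^(-1) mod 45 = 29
y2 = 45^(-1) mod 14 = 5
x = (26×14×29 + 4×45×5) mod 630 = 116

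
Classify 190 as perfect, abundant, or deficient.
deficient

Proper divisors of 190: sum = 1 + 2 + 5 + 10 + 19 + 38 + 95 = 170
Since 170 < 190, 190 is deficient.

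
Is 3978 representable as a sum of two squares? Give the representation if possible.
3² + 63² (a=3, b=63)

Factorization: 3978 = 2 × 3^2 × 13 × 17
By Fermat: n is sum of two squares iff every prime p ≡ 3 (mod 4) appears to even power.
All primes ≡ 3 (mod 4) appear to even power.
Search a = 0, 1, 2, … for 3978 - a² a perfect square: first hit at a = 3: 3978 - 9 = 3969 = 63².
3978 = 3² + 63² = 9 + 3969 ✓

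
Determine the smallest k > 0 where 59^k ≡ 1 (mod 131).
65

131 is prime, so ord(59) divides φ(131) = 130.
Divisors of 130: 1, 2, 5, 10, 13, 26, 65, 130.
Repeated squaring: 59^1 ≡ 59, 59^2 ≡ 75, 59^4 ≡ 123, 59^8 ≡ 64, 59^16 ≡ 35, 59^32 ≡ 46, 59^64 ≡ 20, 59^128 ≡ 7 (mod 131).
Test 59^d mod 131 for each divisor d in increasing order:
59^1 ≡ 59
59^2 ≡ 75
59^5 = 59^4·59^1 ≡ 52
59^10 = 59^8·59^2 ≡ 84
59^13 = 59^8·59^4·59^1 ≡ 53
59^26 = 59^16·59^8·59^2 ≡ 58
59^65 = 59^64·59^1 ≡ 1  ← first divisor giving 1
The order is 65.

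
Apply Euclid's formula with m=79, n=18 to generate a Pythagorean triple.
(5917, 2844, 6565)

Euclid's formula: a = m² - n², b = 2mn, c = m² + n²
m = 79, n = 18
a = 79² - 18² = 6241 - 324 = 5917
b = 2 × 79 × 18 = 2844
c = 79² + 18² = 6241 + 324 = 6565
Verification: 5917² + 2844² = 35010889 + 8088336 = 43099225 = 6565² ✓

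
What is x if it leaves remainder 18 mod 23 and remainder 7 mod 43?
179

Using Chinese Remainder Theorem:
M = 23 × 43 = 989
M1 = 43, M2 = 23
y1 = 43^(-1) mod 23 = 15
y2 = 23^(-1) mod 43 = 15
x = (18×43×15 + 7×23×15) mod 989 = 179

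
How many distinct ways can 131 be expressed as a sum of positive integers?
5964539504

p(n) counts ways to write n as a sum of positive integers (order ignored).
Euler's pentagonal recurrence: p(k) = p(k-1) + p(k-2) - p(k-5) - p(k-7) + p(k-12) + p(k-15) - ... (offsets j(3j∓1)/2, signs ++--, p(0)=1, p(<0)=0).
DP table for k = 0..130: p(0)=1, p(1)=1, p(2)=2, p(3)=3, p(4)=5, p(5)=7, p(6)=11, p(7)=15, p(8)=22, p(9)=30, p(10)=42, p(11)=56, p(12)=77, p(13)=101, p(14)=135, p(15)=176, p(16)=231, p(17)=297, p(18)=385, p(19)=490, p(20)=627, p(21)=792, p(22)=1002, p(23)=1255, p(24)=1575, p(25)=1958, p(26)=2436, p(27)=3010, p(28)=3718, p(29)=4565, p(30)=5604, p(31)=6842, p(32)=8349, p(33)=10143, p(34)=12310, p(35)=14883, p(36)=17977, p(37)=21637, p(38)=26015, p(39)=31185, p(40)=37338, p(41)=44583, p(42)=53174, p(43)=63261, p(44)=75175, p(45)=89134, p(46)=105558, p(47)=124754, p(48)=147273, p(49)=173525, p(50)=204226, p(51)=239943, p(52)=281589, p(53)=329931, p(54)=386155, p(55)=451276, p(56)=526823, p(57)=614154, p(58)=715220, p(59)=831820, p(60)=966467, p(61)=1121505, p(62)=1300156, p(63)=1505499, p(64)=1741630, p(65)=2012558, p(66)=2323520, p(67)=2679689, p(68)=3087735, p(69)=3554345, p(70)=4087968, p(71)=4697205, p(72)=5392783, p(73)=6185689, p(74)=7089500, p(75)=8118264, p(76)=9289091, p(77)=10619863, p(78)=12132164, p(79)=13848650, p(80)=15796476, p(81)=18004327, p(82)=20506255, p(83)=23338469, p(84)=26543660, p(85)=30167357, p(86)=34262962, p(87)=38887673, p(88)=44108109, p(89)=49995925, p(90)=56634173, p(91)=64112359, p(92)=72533807, p(93)=82010177, p(94)=92669720, p(95)=104651419, p(96)=118114304, p(97)=133230930, p(98)=150198136, p(99)=169229875, p(100)=190569292, p(101)=214481126, p(102)=241265379, p(103)=271248950, p(104)=304801365, p(105)=342325709, p(106)=384276336, p(107)=431149389, p(108)=483502844, p(109)=541946240, p(110)=607163746, p(111)=679903203, p(112)=761002156, p(113)=851376628, p(114)=952050665, p(115)=1064144451, p(116)=1188908248, p(117)=1327710076, p(118)=1482074143, p(119)=1653668665, p(120)=1844349560, p(121)=2056148051, p(122)=2291320912, p(123)=2552338241, p(124)=2841940500, p(125)=3163127352, p(126)=3519222692, p(127)=3913864295, p(128)=4351078600, p(129)=4835271870, p(130)=5371315400.
Final step: p(131) = p(130) + p(129) - p(126) - p(124) + p(119) + p(116) - p(109) - p(105) + p(96) + p(91) - p(80) - p(74) + p(61) + p(54) - p(39) - p(31) + p(14) + p(5)
= 5371315400 + 4835271870 - 3519222692 - 2841940500 + 1653668665 + 1188908248 - 541946240 - 342325709 + 118114304 + 64112359 - 15796476 - 7089500 + 1121505 + 386155 - 31185 - 6842 + 135 + 7
= 5964539504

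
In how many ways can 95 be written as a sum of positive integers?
104651419

p(n) counts ways to write n as a sum of positive integers (order ignored).
Euler's pentagonal recurrence: p(k) = p(k-1) + p(k-2) - p(k-5) - p(k-7) + p(k-12) + p(k-15) - ... (offsets j(3j∓1)/2, signs ++--, p(0)=1, p(<0)=0).
DP table for k = 0..94: p(0)=1, p(1)=1, p(2)=2, p(3)=3, p(4)=5, p(5)=7, p(6)=11, p(7)=15, p(8)=22, p(9)=30, p(10)=42, p(11)=56, p(12)=77, p(13)=101, p(14)=135, p(15)=176, p(16)=231, p(17)=297, p(18)=385, p(19)=490, p(20)=627, p(21)=792, p(22)=1002, p(23)=1255, p(24)=1575, p(25)=1958, p(26)=2436, p(27)=3010, p(28)=3718, p(29)=4565, p(30)=5604, p(31)=6842, p(32)=8349, p(33)=10143, p(34)=12310, p(35)=14883, p(36)=17977, p(37)=21637, p(38)=26015, p(39)=31185, p(40)=37338, p(41)=44583, p(42)=53174, p(43)=63261, p(44)=75175, p(45)=89134, p(46)=105558, p(47)=124754, p(48)=147273, p(49)=173525, p(50)=204226, p(51)=239943, p(52)=281589, p(53)=329931, p(54)=386155, p(55)=451276, p(56)=526823, p(57)=614154, p(58)=715220, p(59)=831820, p(60)=966467, p(61)=1121505, p(62)=1300156, p(63)=1505499, p(64)=1741630, p(65)=2012558, p(66)=2323520, p(67)=2679689, p(68)=3087735, p(69)=3554345, p(70)=4087968, p(71)=4697205, p(72)=5392783, p(73)=6185689, p(74)=7089500, p(75)=8118264, p(76)=9289091, p(77)=10619863, p(78)=12132164, p(79)=13848650, p(80)=15796476, p(81)=18004327, p(82)=20506255, p(83)=23338469, p(84)=26543660, p(85)=30167357, p(86)=34262962, p(87)=38887673, p(88)=44108109, p(89)=49995925, p(90)=56634173, p(91)=64112359, p(92)=72533807, p(93)=82010177, p(94)=92669720.
Final step: p(95) = p(94) + p(93) - p(90) - p(88) + p(83) + p(80) - p(73) - p(69) + p(60) + p(55) - p(44) - p(38) + p(25) + p(18) - p(3)
= 92669720 + 82010177 - 56634173 - 44108109 + 23338469 + 15796476 - 6185689 - 3554345 + 966467 + 451276 - 75175 - 26015 + 1958 + 385 - 3
= 104651419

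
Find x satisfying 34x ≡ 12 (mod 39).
x ≡ 21 (mod 39)

gcd(34, 39) = 1, which divides 12, so solutions exist.
Find 34^(-1) mod 39 by the extended Euclidean algorithm:
39 = 1 × 34 + 5  ⟹  5 = (1)·39 + (-1)·34
34 = 6 × 5 + 4  ⟹  4 = (-6)·39 + (7)·34
5 = 1 × 4 + 1  ⟹  1 = (7)·39 + (-8)·34
So (-8)·34 ≡ 1 (mod 39), i.e. 34^(-1) ≡ -8 ≡ 31 (mod 39).
x ≡ 31 × 12 = 372 ≡ 21 (mod 39).
Check: 34 × 21 = 714 ≡ 12 (mod 39).
Unique solution: x ≡ 21 (mod 39)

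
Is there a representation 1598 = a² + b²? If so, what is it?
Not possible

Factorization: 1598 = 2 × 17 × 47
By Fermat: n is sum of two squares iff every prime p ≡ 3 (mod 4) appears to even power.
Prime(s) ≡ 3 (mod 4) with odd exponent: [(47, 1)]
Therefore 1598 cannot be expressed as a² + b².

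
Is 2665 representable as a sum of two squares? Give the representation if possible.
8² + 51² (a=8, b=51)

Factorization: 2665 = 5 × 13 × 41
By Fermat: n is sum of two squares iff every prime p ≡ 3 (mod 4) appears to even power.
All primes ≡ 3 (mod 4) appear to even power.
Search a = 0, 1, 2, … for 2665 - a² a perfect square: first hit at a = 8: 2665 - 64 = 2601 = 51².
2665 = 8² + 51² = 64 + 2601 ✓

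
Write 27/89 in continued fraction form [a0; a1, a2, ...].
[0; 3, 3, 2, 1, 2]

Euclidean algorithm steps:
27 = 0 × 89 + 27
89 = 3 × 27 + 8
27 = 3 × 8 + 3
8 = 2 × 3 + 2
3 = 1 × 2 + 1
2 = 2 × 1 + 0
Continued fraction: [0; 3, 3, 2, 1, 2]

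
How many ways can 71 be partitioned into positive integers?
4697205

p(n) counts ways to write n as a sum of positive integers (order ignored).
Euler's pentagonal recurrence: p(k) = p(k-1) + p(k-2) - p(k-5) - p(k-7) + p(k-12) + p(k-15) - ... (offsets j(3j∓1)/2, signs ++--, p(0)=1, p(<0)=0).
DP table for k = 0..70: p(0)=1, p(1)=1, p(2)=2, p(3)=3, p(4)=5, p(5)=7, p(6)=11, p(7)=15, p(8)=22, p(9)=30, p(10)=42, p(11)=56, p(12)=77, p(13)=101, p(14)=135, p(15)=176, p(16)=231, p(17)=297, p(18)=385, p(19)=490, p(20)=627, p(21)=792, p(22)=1002, p(23)=1255, p(24)=1575, p(25)=1958, p(26)=2436, p(27)=3010, p(28)=3718, p(29)=4565, p(30)=5604, p(31)=6842, p(32)=8349, p(33)=10143, p(34)=12310, p(35)=14883, p(36)=17977, p(37)=21637, p(38)=26015, p(39)=31185, p(40)=37338, p(41)=44583, p(42)=53174, p(43)=63261, p(44)=75175, p(45)=89134, p(46)=105558, p(47)=124754, p(48)=147273, p(49)=173525, p(50)=204226, p(51)=239943, p(52)=281589, p(53)=329931, p(54)=386155, p(55)=451276, p(56)=526823, p(57)=614154, p(58)=715220, p(59)=831820, p(60)=966467, p(61)=1121505, p(62)=1300156, p(63)=1505499, p(64)=1741630, p(65)=2012558, p(66)=2323520, p(67)=2679689, p(68)=3087735, p(69)=3554345, p(70)=4087968.
Final step: p(71) = p(70) + p(69) - p(66) - p(64) + p(59) + p(56) - p(49) - p(45) + p(36) + p(31) - p(20) - p(14) + p(1)
= 4087968 + 3554345 - 2323520 - 1741630 + 831820 + 526823 - 173525 - 89134 + 17977 + 6842 - 627 - 135 + 1
= 4697205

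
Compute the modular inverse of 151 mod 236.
211

gcd(151, 236) = 1, so the inverse exists.
Extended Euclidean algorithm on (236, 151):
236 = 1 × 151 + 85  ⟹  85 = (1)·236 + (-1)·151
151 = 1 × 85 + 66  ⟹  66 = (-1)·236 + (2)·151
85 = 1 × 66 + 19  ⟹  19 = (2)·236 + (-3)·151
66 = 3 × 19 + 9  ⟹  9 = (-7)·236 + (11)·151
19 = 2 × 9 + 1  ⟹  1 = (16)·236 + (-25)·151
So (-25)·151 ≡ 1 (mod 236), i.e. 151^(-1) ≡ -25 ≡ 211 (mod 236).
Check: 151 × 211 = 31861 ≡ 1 (mod 236)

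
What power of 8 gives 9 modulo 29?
22

Baby-step giant-step with step n = ⌈√29⌉ = 6.
Baby steps 8^j mod 29 (j:value) for j=0..5: 0:1, 1:8, 2:6, 3:19, 4:7, 5:27.
Giant-step multiplier: 8^(-6) ≡ 8^(28-6) = 8^22 ≡ 9 (mod 29).
Giant steps γ_i = 9·9^i mod 29: γ_0=9, γ_1=23, γ_2=4, γ_3=7 (in table at j=4).
x = i·n + j = 3·6 + 4 = 22.
Check: 8^22 ≡ 9 (mod 29).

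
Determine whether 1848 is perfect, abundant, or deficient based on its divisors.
abundant

Proper divisors of 1848: sum = 1 + 2 + 3 + 4 + 6 + 7 + 8 + 11 + ... + 308 + 462 + 616 + 924 (31 divisors) = 3912
Since 3912 > 1848, 1848 is abundant.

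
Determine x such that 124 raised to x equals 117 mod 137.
31

Baby-step giant-step with step n = ⌈√137⌉ = 12.
Baby steps 124^j mod 137 (j:value) for j=0..11: 0:1, 1:124, 2:32, 3:132, 4:65, 5:114, 6:25, 7:86, 8:115, 9:12, 10:118, 11:110.
Giant-step multiplier: 124^(-12) ≡ 124^(136-12) = 124^124 ≡ 121 (mod 137).
Giant steps γ_i = 117·121^i mod 137: γ_0=117, γ_1=46, γ_2=86 (in table at j=7).
x = i·n + j = 2·12 + 7 = 31.
Check: 124^31 ≡ 117 (mod 137).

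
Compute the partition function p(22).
1002

p(n) counts ways to write n as a sum of positive integers (order ignored).
Euler's pentagonal recurrence: p(k) = p(k-1) + p(k-2) - p(k-5) - p(k-7) + p(k-12) + p(k-15) - ... (offsets j(3j∓1)/2, signs ++--, p(0)=1, p(<0)=0).
DP table for k = 0..21: p(0)=1, p(1)=1, p(2)=2, p(3)=3, p(4)=5, p(5)=7, p(6)=11, p(7)=15, p(8)=22, p(9)=30, p(10)=42, p(11)=56, p(12)=77, p(13)=101, p(14)=135, p(15)=176, p(16)=231, p(17)=297, p(18)=385, p(19)=490, p(20)=627, p(21)=792.
Final step: p(22) = p(21) + p(20) - p(17) - p(15) + p(10) + p(7) - p(0)
= 792 + 627 - 297 - 176 + 42 + 15 - 1
= 1002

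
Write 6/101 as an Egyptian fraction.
1/17 + 1/1717

Greedy algorithm:
6/101: ceiling(101/6) = 17, use 1/17
1/1717: ceiling(1717/1) = 1717, use 1/1717
Result: 6/101 = 1/17 + 1/1717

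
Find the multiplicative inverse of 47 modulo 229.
39

gcd(47, 229) = 1, so the inverse exists.
Extended Euclidean algorithm on (229, 47):
229 = 4 × 47 + 41  ⟹  41 = (1)·229 + (-4)·47
47 = 1 × 41 + 6  ⟹  6 = (-1)·229 + (5)·47
41 = 6 × 6 + 5  ⟹  5 = (7)·229 + (-34)·47
6 = 1 × 5 + 1  ⟹  1 = (-8)·229 + (39)·47
So (39)·47 ≡ 1 (mod 229), i.e. 47^(-1) ≡ 39 (mod 229).
Check: 47 × 39 = 1833 ≡ 1 (mod 229)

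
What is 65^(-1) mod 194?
3

gcd(65, 194) = 1, so the inverse exists.
Extended Euclidean algorithm on (194, 65):
194 = 2 × 65 + 64  ⟹  64 = (1)·194 + (-2)·65
65 = 1 × 64 + 1  ⟹  1 = (-1)·194 + (3)·65
So (3)·65 ≡ 1 (mod 194), i.e. 65^(-1) ≡ 3 (mod 194).
Check: 65 × 3 = 195 ≡ 1 (mod 194)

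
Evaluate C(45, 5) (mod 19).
2

Using Lucas' theorem:
Write n=45 and k=5 in base 19:
n in base 19: [2, 7]
k in base 19: [0, 5]
C(45,5) mod 19 = ∏ C(n_i, k_i) mod 19
Digit binomials (mod 19): C(2,0) = 1; C(7,5) = 21 ≡ 2
Product: 1 × 2 = 2 ≡ 2 (mod 19)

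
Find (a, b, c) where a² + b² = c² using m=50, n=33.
(1411, 3300, 3589)

Euclid's formula: a = m² - n², b = 2mn, c = m² + n²
m = 50, n = 33
a = 50² - 33² = 2500 - 1089 = 1411
b = 2 × 50 × 33 = 3300
c = 50² + 33² = 2500 + 1089 = 3589
Verification: 1411² + 3300² = 1990921 + 10890000 = 12880921 = 3589² ✓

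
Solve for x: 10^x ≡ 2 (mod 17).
10

Baby-step giant-step with step n = ⌈√17⌉ = 5.
Baby steps 10^j mod 17 (j:value) for j=0..4: 0:1, 1:10, 2:15, 3:14, 4:4.
Giant-step multiplier: 10^(-5) ≡ 10^(16-5) = 10^11 ≡ 3 (mod 17).
Giant steps γ_i = 2·3^i mod 17: γ_0=2, γ_1=6, γ_2=1 (in table at j=0).
x = i·n + j = 2·5 + 0 = 10.
Check: 10^10 ≡ 2 (mod 17).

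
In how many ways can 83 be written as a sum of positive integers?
23338469

p(n) counts ways to write n as a sum of positive integers (order ignored).
Euler's pentagonal recurrence: p(k) = p(k-1) + p(k-2) - p(k-5) - p(k-7) + p(k-12) + p(k-15) - ... (offsets j(3j∓1)/2, signs ++--, p(0)=1, p(<0)=0).
DP table for k = 0..82: p(0)=1, p(1)=1, p(2)=2, p(3)=3, p(4)=5, p(5)=7, p(6)=11, p(7)=15, p(8)=22, p(9)=30, p(10)=42, p(11)=56, p(12)=77, p(13)=101, p(14)=135, p(15)=176, p(16)=231, p(17)=297, p(18)=385, p(19)=490, p(20)=627, p(21)=792, p(22)=1002, p(23)=1255, p(24)=1575, p(25)=1958, p(26)=2436, p(27)=3010, p(28)=3718, p(29)=4565, p(30)=5604, p(31)=6842, p(32)=8349, p(33)=10143, p(34)=12310, p(35)=14883, p(36)=17977, p(37)=21637, p(38)=26015, p(39)=31185, p(40)=37338, p(41)=44583, p(42)=53174, p(43)=63261, p(44)=75175, p(45)=89134, p(46)=105558, p(47)=124754, p(48)=147273, p(49)=173525, p(50)=204226, p(51)=239943, p(52)=281589, p(53)=329931, p(54)=386155, p(55)=451276, p(56)=526823, p(57)=614154, p(58)=715220, p(59)=831820, p(60)=966467, p(61)=1121505, p(62)=1300156, p(63)=1505499, p(64)=1741630, p(65)=2012558, p(66)=2323520, p(67)=2679689, p(68)=3087735, p(69)=3554345, p(70)=4087968, p(71)=4697205, p(72)=5392783, p(73)=6185689, p(74)=7089500, p(75)=8118264, p(76)=9289091, p(77)=10619863, p(78)=12132164, p(79)=13848650, p(80)=15796476, p(81)=18004327, p(82)=20506255.
Final step: p(83) = p(82) + p(81) - p(78) - p(76) + p(71) + p(68) - p(61) - p(57) + p(48) + p(43) - p(32) - p(26) + p(13) + p(6)
= 20506255 + 18004327 - 12132164 - 9289091 + 4697205 + 3087735 - 1121505 - 614154 + 147273 + 63261 - 8349 - 2436 + 101 + 11
= 23338469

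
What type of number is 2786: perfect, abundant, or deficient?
deficient

Proper divisors of 2786: sum = 1 + 2 + 7 + 14 + 199 + 398 + 1393 = 2014
Since 2014 < 2786, 2786 is deficient.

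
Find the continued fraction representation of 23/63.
[0; 2, 1, 2, 1, 5]

Euclidean algorithm steps:
23 = 0 × 63 + 23
63 = 2 × 23 + 17
23 = 1 × 17 + 6
17 = 2 × 6 + 5
6 = 1 × 5 + 1
5 = 5 × 1 + 0
Continued fraction: [0; 2, 1, 2, 1, 5]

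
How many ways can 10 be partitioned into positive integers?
42

p(n) counts ways to write n as a sum of positive integers (order ignored).
Examples: 10; 9 + 1; 8 + 2; 8 + 1 + 1; 7 + 3; ... (42 total)
p(10) = 42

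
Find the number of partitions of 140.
15065878135

p(n) counts ways to write n as a sum of positive integers (order ignored).
Euler's pentagonal recurrence: p(k) = p(k-1) + p(k-2) - p(k-5) - p(k-7) + p(k-12) + p(k-15) - ... (offsets j(3j∓1)/2, signs ++--, p(0)=1, p(<0)=0).
DP table for k = 0..139: p(0)=1, p(1)=1, p(2)=2, p(3)=3, p(4)=5, p(5)=7, p(6)=11, p(7)=15, p(8)=22, p(9)=30, p(10)=42, p(11)=56, p(12)=77, p(13)=101, p(14)=135, p(15)=176, p(16)=231, p(17)=297, p(18)=385, p(19)=490, p(20)=627, p(21)=792, p(22)=1002, p(23)=1255, p(24)=1575, p(25)=1958, p(26)=2436, p(27)=3010, p(28)=3718, p(29)=4565, p(30)=5604, p(31)=6842, p(32)=8349, p(33)=10143, p(34)=12310, p(35)=14883, p(36)=17977, p(37)=21637, p(38)=26015, p(39)=31185, p(40)=37338, p(41)=44583, p(42)=53174, p(43)=63261, p(44)=75175, p(45)=89134, p(46)=105558, p(47)=124754, p(48)=147273, p(49)=173525, p(50)=204226, p(51)=239943, p(52)=281589, p(53)=329931, p(54)=386155, p(55)=451276, p(56)=526823, p(57)=614154, p(58)=715220, p(59)=831820, p(60)=966467, p(61)=1121505, p(62)=1300156, p(63)=1505499, p(64)=1741630, p(65)=2012558, p(66)=2323520, p(67)=2679689, p(68)=3087735, p(69)=3554345, p(70)=4087968, p(71)=4697205, p(72)=5392783, p(73)=6185689, p(74)=7089500, p(75)=8118264, p(76)=9289091, p(77)=10619863, p(78)=12132164, p(79)=13848650, p(80)=15796476, p(81)=18004327, p(82)=20506255, p(83)=23338469, p(84)=26543660, p(85)=30167357, p(86)=34262962, p(87)=38887673, p(88)=44108109, p(89)=49995925, p(90)=56634173, p(91)=64112359, p(92)=72533807, p(93)=82010177, p(94)=92669720, p(95)=104651419, p(96)=118114304, p(97)=133230930, p(98)=150198136, p(99)=169229875, p(100)=190569292, p(101)=214481126, p(102)=241265379, p(103)=271248950, p(104)=304801365, p(105)=342325709, p(106)=384276336, p(107)=431149389, p(108)=483502844, p(109)=541946240, p(110)=607163746, p(111)=679903203, p(112)=761002156, p(113)=851376628, p(114)=952050665, p(115)=1064144451, p(116)=1188908248, p(117)=1327710076, p(118)=1482074143, p(119)=1653668665, p(120)=1844349560, p(121)=2056148051, p(122)=2291320912, p(123)=2552338241, p(124)=2841940500, p(125)=3163127352, p(126)=3519222692, p(127)=3913864295, p(128)=4351078600, p(129)=4835271870, p(130)=5371315400, p(131)=5964539504, p(132)=6620830889, p(133)=7346629512, p(134)=8149040695, p(135)=9035836076, p(136)=10015581680, p(137)=11097645016, p(138)=12292341831, p(139)=13610949895.
Final step: p(140) = p(139) + p(138) - p(135) - p(133) + p(128) + p(125) - p(118) - p(114) + p(105) + p(100) - p(89) - p(83) + p(70) + p(63) - p(48) - p(40) + p(23) + p(14)
= 13610949895 + 12292341831 - 9035836076 - 7346629512 + 4351078600 + 3163127352 - 1482074143 - 952050665 + 342325709 + 190569292 - 49995925 - 23338469 + 4087968 + 1505499 - 147273 - 37338 + 1255 + 135
= 15065878135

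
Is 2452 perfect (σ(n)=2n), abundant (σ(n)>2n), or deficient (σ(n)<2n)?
deficient

Proper divisors of 2452: sum = 1 + 2 + 4 + 613 + 1226 = 1846
Since 1846 < 2452, 2452 is deficient.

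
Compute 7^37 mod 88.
39

Repeated squaring. Binary of 37 = 100101.
7^1 ≡ 7 (mod 88); 7^2 ≡ 49 (mod 88); 7^4 ≡ 25 (mod 88); 7^8 ≡ 9 (mod 88); 7^16 ≡ 81 (mod 88); 7^32 ≡ 49 (mod 88)
7^37 = 7^1 × 7^4 × 7^32 ≡ 39 (mod 88)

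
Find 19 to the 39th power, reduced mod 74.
51

Repeated squaring. Binary of 39 = 100111.
19^1 ≡ 19 (mod 74); 19^2 ≡ 65 (mod 74); 19^4 ≡ 7 (mod 74); 19^8 ≡ 49 (mod 74); 19^16 ≡ 33 (mod 74); 19^32 ≡ 53 (mod 74)
19^39 = 19^1 × 19^2 × 19^4 × 19^32 ≡ 51 (mod 74)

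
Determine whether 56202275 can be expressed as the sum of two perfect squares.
Not possible

Factorization: 56202275 = 5^2 × 131^3
By Fermat: n is sum of two squares iff every prime p ≡ 3 (mod 4) appears to even power.
Prime(s) ≡ 3 (mod 4) with odd exponent: [(131, 3)]
Therefore 56202275 cannot be expressed as a² + b².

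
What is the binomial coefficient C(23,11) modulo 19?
0

Using Lucas' theorem:
Write n=23 and k=11 in base 19:
n in base 19: [1, 4]
k in base 19: [0, 11]
C(23,11) mod 19 = ∏ C(n_i, k_i) mod 19
Digit binomials (mod 19): C(1,0) = 1; C(4,11) = 0 (k_i > n_i)
Product: 1 × 0 = 0 ≡ 0 (mod 19)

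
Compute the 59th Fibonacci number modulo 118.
1

Matrix identity: Q^n = [[F_(n+1), F_n], [F_n, F_(n-1)]] with Q = [[1,1],[1,0]].
n = 59 = 111011₂. Square-and-multiply, entries mod 118:
Q^1 = [[1,1],[1,0]]
Q^3 = (Q^1)²·Q = [[3,2],[2,1]]
Q^7 = (Q^3)²·Q = [[21,13],[13,8]]
Q^14 = (Q^7)² = [[20,23],[23,115]]
Q^29 = (Q^14)²·Q = [[22,103],[103,37]]
Q^59 = (Q^29)²·Q = [[60,1],[1,59]]
F_59 mod 118 = Q^59[0][1] = 1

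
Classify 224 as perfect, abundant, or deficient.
abundant

Proper divisors of 224: sum = 1 + 2 + 4 + 7 + 8 + 14 + 16 + 28 + 32 + 56 + 112 = 280
Since 280 > 224, 224 is abundant.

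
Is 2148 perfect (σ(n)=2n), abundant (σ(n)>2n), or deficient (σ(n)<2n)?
abundant

Proper divisors of 2148: sum = 1 + 2 + 3 + 4 + 6 + 12 + 179 + 358 + 537 + 716 + 1074 = 2892
Since 2892 > 2148, 2148 is abundant.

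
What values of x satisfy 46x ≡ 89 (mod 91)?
x ≡ 87 (mod 91)

gcd(46, 91) = 1, which divides 89, so solutions exist.
Find 46^(-1) mod 91 by the extended Euclidean algorithm:
91 = 1 × 46 + 45  ⟹  45 = (1)·91 + (-1)·46
46 = 1 × 45 + 1  ⟹  1 = (-1)·91 + (2)·46
So (2)·46 ≡ 1 (mod 91), i.e. 46^(-1) ≡ 2 (mod 91).
x ≡ 2 × 89 = 178 ≡ 87 (mod 91).
Check: 46 × 87 = 4002 ≡ 89 (mod 91).
Unique solution: x ≡ 87 (mod 91)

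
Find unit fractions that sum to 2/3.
1/2 + 1/6

Greedy algorithm:
2/3: ceiling(3/2) = 2, use 1/2
1/6: ceiling(6/1) = 6, use 1/6
Result: 2/3 = 1/2 + 1/6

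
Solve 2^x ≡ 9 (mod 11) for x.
6

Baby-step giant-step with step n = ⌈√11⌉ = 4.
Baby steps 2^j mod 11 (j:value) for j=0..3: 0:1, 1:2, 2:4, 3:8.
Giant-step multiplier: 2^(-4) ≡ 2^(10-4) = 2^6 ≡ 9 (mod 11).
Giant steps γ_i = 9·9^i mod 11: γ_0=9, γ_1=4 (in table at j=2).
x = i·n + j = 1·4 + 2 = 6.
Check: 2^6 ≡ 9 (mod 11).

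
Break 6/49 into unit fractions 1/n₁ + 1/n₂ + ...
1/9 + 1/89 + 1/9813 + 1/128383479

Greedy algorithm:
6/49: ceiling(49/6) = 9, use 1/9
5/441: ceiling(441/5) = 89, use 1/89
4/39249: ceiling(39249/4) = 9813, use 1/9813
1/128383479: ceiling(128383479/1) = 128383479, use 1/128383479
Result: 6/49 = 1/9 + 1/89 + 1/9813 + 1/128383479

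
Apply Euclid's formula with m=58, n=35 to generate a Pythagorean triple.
(2139, 4060, 4589)

Euclid's formula: a = m² - n², b = 2mn, c = m² + n²
m = 58, n = 35
a = 58² - 35² = 3364 - 1225 = 2139
b = 2 × 58 × 35 = 4060
c = 58² + 35² = 3364 + 1225 = 4589
Verification: 2139² + 4060² = 4575321 + 16483600 = 21058921 = 4589² ✓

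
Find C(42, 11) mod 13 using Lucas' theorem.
0

Using Lucas' theorem:
Write n=42 and k=11 in base 13:
n in base 13: [3, 3]
k in base 13: [0, 11]
C(42,11) mod 13 = ∏ C(n_i, k_i) mod 13
Digit binomials (mod 13): C(3,0) = 1; C(3,11) = 0 (k_i > n_i)
Product: 1 × 0 = 0 ≡ 0 (mod 13)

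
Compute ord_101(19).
25

101 is prime, so ord(19) divides φ(101) = 100.
Divisors of 100: 1, 2, 4, 5, 10, 20, 25, 50, 100.
Repeated squaring: 19^1 ≡ 19, 19^2 ≡ 58, 19^4 ≡ 31, 19^8 ≡ 52, 19^16 ≡ 78, 19^32 ≡ 24, 19^64 ≡ 71 (mod 101).
Test 19^d mod 101 for each divisor d in increasing order:
19^1 ≡ 19
19^2 ≡ 58
19^4 ≡ 31
19^5 = 19^4·19^1 ≡ 84
19^10 = 19^8·19^2 ≡ 87
19^20 = 19^16·19^4 ≡ 95
19^25 = 19^16·19^8·19^1 ≡ 1  ← first divisor giving 1
The order is 25.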